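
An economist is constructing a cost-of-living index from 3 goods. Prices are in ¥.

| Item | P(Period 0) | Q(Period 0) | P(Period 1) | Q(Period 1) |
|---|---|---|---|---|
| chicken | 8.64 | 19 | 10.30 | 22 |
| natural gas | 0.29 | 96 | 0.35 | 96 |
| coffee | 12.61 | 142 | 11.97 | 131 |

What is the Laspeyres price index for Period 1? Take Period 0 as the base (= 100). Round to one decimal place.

97.3

Laspeyres price index uses base-period quantities as weights.
ΣP(Period 1)·Q(Period 0) = 10.30×19 + 0.35×96 + 11.97×142 = 195.7 + 33.6 + 1699.74 = 1929.04
ΣP(Period 0)·Q(Period 0) = 8.64×19 + 0.29×96 + 12.61×142 = 164.16 + 27.84 + 1790.62 = 1982.62
Index = 1929.04 / 1982.62 × 100 = 97.2975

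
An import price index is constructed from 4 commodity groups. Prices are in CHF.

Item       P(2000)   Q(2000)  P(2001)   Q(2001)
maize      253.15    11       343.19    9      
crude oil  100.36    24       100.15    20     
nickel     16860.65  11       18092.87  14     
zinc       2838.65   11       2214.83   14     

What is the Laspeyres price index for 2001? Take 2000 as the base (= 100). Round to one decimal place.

Laspeyres price index uses base-period quantities as weights.
ΣP(2001)·Q(2000) = 343.19×11 + 100.15×24 + 18092.87×11 + 2214.83×11 = 3775.09 + 2403.6 + 199021.57 + 24363.13 = 229563.39
ΣP(2000)·Q(2000) = 253.15×11 + 100.36×24 + 16860.65×11 + 2838.65×11 = 2784.65 + 2408.64 + 185467.15 + 31225.15 = 221885.59
Index = 229563.39 / 221885.59 × 100 = 103.4603

103.5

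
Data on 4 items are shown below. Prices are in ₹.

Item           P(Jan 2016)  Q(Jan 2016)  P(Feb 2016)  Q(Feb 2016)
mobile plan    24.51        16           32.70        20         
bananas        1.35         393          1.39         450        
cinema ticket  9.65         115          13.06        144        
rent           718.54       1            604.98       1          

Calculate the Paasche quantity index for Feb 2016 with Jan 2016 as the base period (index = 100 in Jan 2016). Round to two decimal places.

Paasche quantity index uses current-period prices as weights.
ΣP(Feb 2016)·Q(Feb 2016) = 32.70×20 + 1.39×450 + 13.06×144 + 604.98×1 = 654 + 625.5 + 1880.64 + 604.98 = 3765.12
ΣP(Feb 2016)·Q(Jan 2016) = 32.70×16 + 1.39×393 + 13.06×115 + 604.98×1 = 523.2 + 546.27 + 1501.9 + 604.98 = 3176.35
Index = 3765.12 / 3176.35 × 100 = 118.5361

118.54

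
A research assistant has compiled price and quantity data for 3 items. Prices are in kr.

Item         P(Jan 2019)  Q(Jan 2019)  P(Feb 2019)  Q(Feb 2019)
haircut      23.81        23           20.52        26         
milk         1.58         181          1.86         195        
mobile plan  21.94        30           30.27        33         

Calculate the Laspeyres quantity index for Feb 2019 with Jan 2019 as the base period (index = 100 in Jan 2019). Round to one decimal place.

110.7

Laspeyres quantity index uses base-period prices as weights.
ΣP(Jan 2019)·Q(Feb 2019) = 23.81×26 + 1.58×195 + 21.94×33 = 619.06 + 308.1 + 724.02 = 1651.18
ΣP(Jan 2019)·Q(Jan 2019) = 23.81×23 + 1.58×181 + 21.94×30 = 547.63 + 285.98 + 658.2 = 1491.81
Index = 1651.18 / 1491.81 × 100 = 110.6830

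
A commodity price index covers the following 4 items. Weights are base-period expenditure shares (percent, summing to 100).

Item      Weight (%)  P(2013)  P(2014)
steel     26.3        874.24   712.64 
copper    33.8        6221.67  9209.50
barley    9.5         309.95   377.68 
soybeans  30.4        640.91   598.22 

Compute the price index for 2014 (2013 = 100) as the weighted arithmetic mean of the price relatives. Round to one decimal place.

steel: 26.3 × (712.64/874.24) = 26.3 × 0.815154 = 21.4385
copper: 33.8 × (9209.50/6221.67) = 33.8 × 1.480230 = 50.0318
barley: 9.5 × (377.68/309.95) = 9.5 × 1.218519 = 11.5759
soybeans: 30.4 × (598.22/640.91) = 30.4 × 0.933392 = 28.3751
Index = Σ wᵢ·(p₁ᵢ/p₀ᵢ) = 21.4385 + 50.0318 + 11.5759 + 28.3751 = 111.4213

111.4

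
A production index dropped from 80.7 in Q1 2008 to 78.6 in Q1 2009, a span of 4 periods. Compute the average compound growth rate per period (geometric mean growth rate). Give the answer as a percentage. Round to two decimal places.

Growth factor = (78.6/80.7)^(1/4) = (0.973978)^(1/4) = 0.993430
Growth rate = 0.993430 − 1 = -0.006570 = -0.6570%

-0.66%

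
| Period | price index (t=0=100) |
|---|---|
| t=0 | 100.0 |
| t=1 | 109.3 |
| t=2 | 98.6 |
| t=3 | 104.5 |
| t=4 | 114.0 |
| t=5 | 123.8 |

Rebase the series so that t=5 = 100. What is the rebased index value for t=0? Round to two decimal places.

Rebased(t=0) = 100.0 / 123.8 × 100 = 80.7754

80.78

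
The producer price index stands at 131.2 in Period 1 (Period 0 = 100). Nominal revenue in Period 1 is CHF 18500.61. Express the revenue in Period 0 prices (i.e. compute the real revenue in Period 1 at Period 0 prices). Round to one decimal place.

Real = Nominal ÷ (Index/100) = 18500.61 ÷ (131.2/100)
     = 18500.61 ÷ 1.312 = 14101.0747

14101.1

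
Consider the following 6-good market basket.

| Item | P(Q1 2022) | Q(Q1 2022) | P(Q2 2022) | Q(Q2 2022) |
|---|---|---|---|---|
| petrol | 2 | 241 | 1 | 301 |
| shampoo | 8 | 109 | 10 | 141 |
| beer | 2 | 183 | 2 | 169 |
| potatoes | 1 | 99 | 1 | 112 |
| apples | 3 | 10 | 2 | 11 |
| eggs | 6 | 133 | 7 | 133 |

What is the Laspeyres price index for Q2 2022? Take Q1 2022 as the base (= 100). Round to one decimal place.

103.8

Laspeyres price index uses base-period quantities as weights.
ΣP(Q2 2022)·Q(Q1 2022) = 1×241 + 10×109 + 2×183 + 1×99 + 2×10 + 7×133 = 241 + 1090 + 366 + 99 + 20 + 931 = 2747
ΣP(Q1 2022)·Q(Q1 2022) = 2×241 + 8×109 + 2×183 + 1×99 + 3×10 + 6×133 = 482 + 872 + 366 + 99 + 30 + 798 = 2647
Index = 2747 / 2647 × 100 = 103.7779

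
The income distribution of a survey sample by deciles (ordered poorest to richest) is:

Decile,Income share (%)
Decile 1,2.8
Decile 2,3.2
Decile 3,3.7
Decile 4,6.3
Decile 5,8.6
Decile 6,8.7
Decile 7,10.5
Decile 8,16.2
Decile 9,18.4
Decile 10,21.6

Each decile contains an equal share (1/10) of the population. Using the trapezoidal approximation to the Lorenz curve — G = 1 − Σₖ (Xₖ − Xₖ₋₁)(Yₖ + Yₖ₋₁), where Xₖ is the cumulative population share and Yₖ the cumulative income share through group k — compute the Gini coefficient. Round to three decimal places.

0.351

Cumulative income shares Yₖ: 0.0280, 0.0600, 0.0970, 0.1600, 0.2460, 0.3330, 0.4380, 0.6000, 0.7840, 1.0000
Σ (Xₖ−Xₖ₋₁)(Yₖ+Yₖ₋₁) = (1/10)(0.0280+0.0000) + (1/10)(0.0600+0.0280) + (1/10)(0.0970+0.0600) + (1/10)(0.1600+0.0970) + (1/10)(0.2460+0.1600) + (1/10)(0.3330+0.2460) + (1/10)(0.4380+0.3330) + (1/10)(0.6000+0.4380) + (1/10)(0.7840+0.6000) + (1/10)(1.0000+0.7840)
  = 0.0028 + 0.0088 + 0.0157 + 0.0257 + 0.0406 + 0.0579 + 0.0771 + 0.1038 + 0.1384 + 0.1784 = 0.6492
G = 1 − 0.6492 = 0.3508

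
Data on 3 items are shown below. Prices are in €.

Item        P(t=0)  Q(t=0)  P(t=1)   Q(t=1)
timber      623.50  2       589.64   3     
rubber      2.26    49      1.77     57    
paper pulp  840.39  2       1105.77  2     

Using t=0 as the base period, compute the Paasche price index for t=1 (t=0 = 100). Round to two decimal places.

110.90

Paasche price index uses current-period quantities as weights.
ΣP(t=1)·Q(t=1) = 589.64×3 + 1.77×57 + 1105.77×2 = 1768.92 + 100.89 + 2211.54 = 4081.35
ΣP(t=0)·Q(t=1) = 623.50×3 + 2.26×57 + 840.39×2 = 1870.5 + 128.82 + 1680.78 = 3680.1
Index = 4081.35 / 3680.1 × 100 = 110.9032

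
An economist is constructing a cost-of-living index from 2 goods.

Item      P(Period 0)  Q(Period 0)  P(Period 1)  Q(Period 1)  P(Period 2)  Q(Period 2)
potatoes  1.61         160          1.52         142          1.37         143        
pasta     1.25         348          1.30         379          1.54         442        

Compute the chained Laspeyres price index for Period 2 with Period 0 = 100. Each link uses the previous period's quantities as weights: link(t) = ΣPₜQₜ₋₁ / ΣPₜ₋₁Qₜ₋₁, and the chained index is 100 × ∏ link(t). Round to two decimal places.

110.31

Link Period 0→Period 1:
ΣP(Period 1)Q(Period 0) = 1.52×160 + 1.30×348 = 243.2 + 452.4 = 695.6
ΣP(Period 0)Q(Period 0) = 1.61×160 + 1.25×348 = 257.6 + 435 = 692.6
link = 695.6/692.6 = 1.004332
Link Period 1→Period 2:
ΣP(Period 2)Q(Period 1) = 1.37×142 + 1.54×379 = 194.54 + 583.66 = 778.2
ΣP(Period 1)Q(Period 1) = 1.52×142 + 1.30×379 = 215.84 + 492.7 = 708.54
link = 778.2/708.54 = 1.098315
Chained index = 100 × 1.004332 × 1.098315 = 110.3072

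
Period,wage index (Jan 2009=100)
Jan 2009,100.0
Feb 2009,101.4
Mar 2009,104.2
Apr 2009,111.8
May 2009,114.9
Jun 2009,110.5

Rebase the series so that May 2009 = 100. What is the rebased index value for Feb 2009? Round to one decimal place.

Rebased(Feb 2009) = 101.4 / 114.9 × 100 = 88.2507

88.3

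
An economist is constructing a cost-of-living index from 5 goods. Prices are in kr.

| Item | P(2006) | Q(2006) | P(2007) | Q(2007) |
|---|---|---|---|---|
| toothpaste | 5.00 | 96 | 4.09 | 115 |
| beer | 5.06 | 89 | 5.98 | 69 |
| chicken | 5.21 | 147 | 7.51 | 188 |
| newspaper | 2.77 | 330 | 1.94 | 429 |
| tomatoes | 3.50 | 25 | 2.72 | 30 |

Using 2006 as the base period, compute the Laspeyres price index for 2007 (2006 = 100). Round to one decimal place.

101.5

Laspeyres price index uses base-period quantities as weights.
ΣP(2007)·Q(2006) = 4.09×96 + 5.98×89 + 7.51×147 + 1.94×330 + 2.72×25 = 392.64 + 532.22 + 1103.97 + 640.2 + 68 = 2737.03
ΣP(2006)·Q(2006) = 5.00×96 + 5.06×89 + 5.21×147 + 2.77×330 + 3.50×25 = 480 + 450.34 + 765.87 + 914.1 + 87.5 = 2697.81
Index = 2737.03 / 2697.81 × 100 = 101.4538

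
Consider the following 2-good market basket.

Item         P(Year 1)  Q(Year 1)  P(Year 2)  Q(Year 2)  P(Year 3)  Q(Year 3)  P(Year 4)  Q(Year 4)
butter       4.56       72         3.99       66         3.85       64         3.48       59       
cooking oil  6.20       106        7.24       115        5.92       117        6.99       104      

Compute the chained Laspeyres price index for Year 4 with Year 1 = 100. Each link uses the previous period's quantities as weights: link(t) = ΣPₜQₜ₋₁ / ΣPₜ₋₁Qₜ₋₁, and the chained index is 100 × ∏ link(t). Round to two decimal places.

Link Year 1→Year 2:
ΣP(Year 2)Q(Year 1) = 3.99×72 + 7.24×106 = 287.28 + 767.44 = 1054.72
ΣP(Year 1)Q(Year 1) = 4.56×72 + 6.20×106 = 328.32 + 657.2 = 985.52
link = 1054.72/985.52 = 1.070217
Link Year 2→Year 3:
ΣP(Year 3)Q(Year 2) = 3.85×66 + 5.92×115 = 254.1 + 680.8 = 934.9
ΣP(Year 2)Q(Year 2) = 3.99×66 + 7.24×115 = 263.34 + 832.6 = 1095.94
link = 934.9/1095.94 = 0.853058
Link Year 3→Year 4:
ΣP(Year 4)Q(Year 3) = 3.48×64 + 6.99×117 = 222.72 + 817.83 = 1040.55
ΣP(Year 3)Q(Year 3) = 3.85×64 + 5.92×117 = 246.4 + 692.64 = 939.04
link = 1040.55/939.04 = 1.108100
Chained index = 100 × 1.070217 × 0.853058 × 1.108100 = 101.1647

101.16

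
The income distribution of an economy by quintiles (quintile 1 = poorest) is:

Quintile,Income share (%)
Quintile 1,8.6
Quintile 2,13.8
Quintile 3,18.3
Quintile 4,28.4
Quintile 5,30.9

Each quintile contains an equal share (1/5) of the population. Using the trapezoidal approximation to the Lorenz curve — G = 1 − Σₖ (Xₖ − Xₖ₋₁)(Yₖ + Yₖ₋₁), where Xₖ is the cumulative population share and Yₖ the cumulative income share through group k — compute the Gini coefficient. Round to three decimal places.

0.237

Cumulative income shares Yₖ: 0.0860, 0.2240, 0.4070, 0.6910, 1.0000
Σ (Xₖ−Xₖ₋₁)(Yₖ+Yₖ₋₁) = (1/5)(0.0860+0.0000) + (1/5)(0.2240+0.0860) + (1/5)(0.4070+0.2240) + (1/5)(0.6910+0.4070) + (1/5)(1.0000+0.6910)
  = 0.0172 + 0.0620 + 0.1262 + 0.2196 + 0.3382 = 0.7632
G = 1 − 0.7632 = 0.2368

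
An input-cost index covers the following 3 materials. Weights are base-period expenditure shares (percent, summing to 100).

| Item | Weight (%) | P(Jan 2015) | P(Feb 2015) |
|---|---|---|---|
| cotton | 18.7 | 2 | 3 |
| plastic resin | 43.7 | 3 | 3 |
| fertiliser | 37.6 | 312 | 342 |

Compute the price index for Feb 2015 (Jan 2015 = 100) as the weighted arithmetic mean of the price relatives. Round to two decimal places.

112.97

cotton: 18.7 × (3/2) = 18.7 × 1.500000 = 28.0500
plastic resin: 43.7 × (3/3) = 43.7 × 1.000000 = 43.7000
fertiliser: 37.6 × (342/312) = 37.6 × 1.096154 = 41.2154
Index = Σ wᵢ·(p₁ᵢ/p₀ᵢ) = 28.0500 + 43.7000 + 41.2154 = 112.9654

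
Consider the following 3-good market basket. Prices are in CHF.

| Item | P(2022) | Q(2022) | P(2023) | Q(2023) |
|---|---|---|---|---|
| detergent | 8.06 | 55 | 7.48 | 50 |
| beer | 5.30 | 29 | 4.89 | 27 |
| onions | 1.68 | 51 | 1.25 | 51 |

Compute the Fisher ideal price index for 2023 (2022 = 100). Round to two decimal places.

90.28

Laspeyres component (base-period weights):
ΣP(2023)Q(2022) = 7.48×55 + 4.89×29 + 1.25×51 = 411.4 + 141.81 + 63.75 = 616.96
ΣP(2022)Q(2022) = 8.06×55 + 5.30×29 + 1.68×51 = 443.3 + 153.7 + 85.68 = 682.68
L = 616.96 / 682.68 × 100 = 90.3732
Paasche component (current-period weights):
ΣP(2023)Q(2023) = 7.48×50 + 4.89×27 + 1.25×51 = 374 + 132.03 + 63.75 = 569.78
ΣP(2022)Q(2023) = 8.06×50 + 5.30×27 + 1.68×51 = 403 + 143.1 + 85.68 = 631.78
P = 569.78 / 631.78 × 100 = 90.1865
Fisher = √(L × P) = √(90.3732 × 90.1865) = 90.2798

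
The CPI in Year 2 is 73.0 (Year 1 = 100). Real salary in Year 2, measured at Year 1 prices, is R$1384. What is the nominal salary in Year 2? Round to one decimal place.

1010.3

Nominal = Real × (Index/100) = 1384 × (73.0/100)
        = 1384 × 0.730 = 1010.3200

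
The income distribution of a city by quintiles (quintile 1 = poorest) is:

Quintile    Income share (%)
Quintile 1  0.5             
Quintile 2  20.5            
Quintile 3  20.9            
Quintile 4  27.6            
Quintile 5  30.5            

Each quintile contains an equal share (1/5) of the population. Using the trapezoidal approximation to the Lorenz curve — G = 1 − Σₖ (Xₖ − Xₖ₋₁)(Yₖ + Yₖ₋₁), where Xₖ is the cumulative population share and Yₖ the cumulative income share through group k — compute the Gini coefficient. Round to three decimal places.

Cumulative income shares Yₖ: 0.0050, 0.2100, 0.4190, 0.6950, 1.0000
Σ (Xₖ−Xₖ₋₁)(Yₖ+Yₖ₋₁) = (1/5)(0.0050+0.0000) + (1/5)(0.2100+0.0050) + (1/5)(0.4190+0.2100) + (1/5)(0.6950+0.4190) + (1/5)(1.0000+0.6950)
  = 0.0010 + 0.0430 + 0.1258 + 0.2228 + 0.3390 = 0.7316
G = 1 − 0.7316 = 0.2684

0.268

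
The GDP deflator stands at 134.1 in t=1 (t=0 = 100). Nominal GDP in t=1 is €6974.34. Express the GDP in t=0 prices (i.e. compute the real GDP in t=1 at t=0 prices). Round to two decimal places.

Real = Nominal ÷ (Index/100) = 6974.34 ÷ (134.1/100)
     = 6974.34 ÷ 1.341 = 5200.8501

5200.85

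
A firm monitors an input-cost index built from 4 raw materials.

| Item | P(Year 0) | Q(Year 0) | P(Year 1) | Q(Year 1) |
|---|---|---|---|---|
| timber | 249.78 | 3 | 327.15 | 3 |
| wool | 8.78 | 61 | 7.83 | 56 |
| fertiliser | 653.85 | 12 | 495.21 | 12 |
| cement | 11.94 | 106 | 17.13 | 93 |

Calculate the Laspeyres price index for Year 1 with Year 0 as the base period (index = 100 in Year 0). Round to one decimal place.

Laspeyres price index uses base-period quantities as weights.
ΣP(Year 1)·Q(Year 0) = 327.15×3 + 7.83×61 + 495.21×12 + 17.13×106 = 981.45 + 477.63 + 5942.52 + 1815.78 = 9217.38
ΣP(Year 0)·Q(Year 0) = 249.78×3 + 8.78×61 + 653.85×12 + 11.94×106 = 749.34 + 535.58 + 7846.2 + 1265.64 = 10396.76
Index = 9217.38 / 10396.76 × 100 = 88.6563

88.7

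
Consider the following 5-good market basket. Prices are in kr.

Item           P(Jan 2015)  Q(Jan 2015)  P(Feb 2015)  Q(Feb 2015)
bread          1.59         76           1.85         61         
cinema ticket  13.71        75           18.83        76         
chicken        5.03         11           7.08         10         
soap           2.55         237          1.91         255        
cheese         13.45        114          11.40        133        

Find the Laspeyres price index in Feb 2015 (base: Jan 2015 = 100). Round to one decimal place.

Laspeyres price index uses base-period quantities as weights.
ΣP(Feb 2015)·Q(Jan 2015) = 1.85×76 + 18.83×75 + 7.08×11 + 1.91×237 + 11.40×114 = 140.6 + 1412.25 + 77.88 + 452.67 + 1299.6 = 3383
ΣP(Jan 2015)·Q(Jan 2015) = 1.59×76 + 13.71×75 + 5.03×11 + 2.55×237 + 13.45×114 = 120.84 + 1028.25 + 55.33 + 604.35 + 1533.3 = 3342.07
Index = 3383 / 3342.07 × 100 = 101.2247

101.2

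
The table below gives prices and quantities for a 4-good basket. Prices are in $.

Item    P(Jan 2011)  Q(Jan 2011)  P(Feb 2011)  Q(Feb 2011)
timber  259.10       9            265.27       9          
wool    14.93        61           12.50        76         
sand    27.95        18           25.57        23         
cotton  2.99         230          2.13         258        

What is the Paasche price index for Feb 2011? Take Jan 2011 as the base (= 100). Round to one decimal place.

91.7

Paasche price index uses current-period quantities as weights.
ΣP(Feb 2011)·Q(Feb 2011) = 265.27×9 + 12.50×76 + 25.57×23 + 2.13×258 = 2387.43 + 950 + 588.11 + 549.54 = 4475.08
ΣP(Jan 2011)·Q(Feb 2011) = 259.10×9 + 14.93×76 + 27.95×23 + 2.99×258 = 2331.9 + 1134.68 + 642.85 + 771.42 = 4880.85
Index = 4475.08 / 4880.85 × 100 = 91.6865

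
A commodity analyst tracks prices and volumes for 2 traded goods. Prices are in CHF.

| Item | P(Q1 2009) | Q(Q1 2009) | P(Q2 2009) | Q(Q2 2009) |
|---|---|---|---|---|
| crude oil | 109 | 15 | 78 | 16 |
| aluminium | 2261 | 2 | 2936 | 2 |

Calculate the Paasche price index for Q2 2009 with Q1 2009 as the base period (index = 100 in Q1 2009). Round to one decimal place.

113.6

Paasche price index uses current-period quantities as weights.
ΣP(Q2 2009)·Q(Q2 2009) = 78×16 + 2936×2 = 1248 + 5872 = 7120
ΣP(Q1 2009)·Q(Q2 2009) = 109×16 + 2261×2 = 1744 + 4522 = 6266
Index = 7120 / 6266 × 100 = 113.6291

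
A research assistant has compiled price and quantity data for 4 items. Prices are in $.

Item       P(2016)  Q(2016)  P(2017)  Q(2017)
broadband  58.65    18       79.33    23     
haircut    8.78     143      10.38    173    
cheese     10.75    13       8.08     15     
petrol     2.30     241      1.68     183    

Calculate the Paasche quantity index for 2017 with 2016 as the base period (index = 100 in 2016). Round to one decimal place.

Paasche quantity index uses current-period prices as weights.
ΣP(2017)·Q(2017) = 79.33×23 + 10.38×173 + 8.08×15 + 1.68×183 = 1824.59 + 1795.74 + 121.2 + 307.44 = 4048.97
ΣP(2017)·Q(2016) = 79.33×18 + 10.38×143 + 8.08×13 + 1.68×241 = 1427.94 + 1484.34 + 105.04 + 404.88 = 3422.2
Index = 4048.97 / 3422.2 × 100 = 118.3148

118.3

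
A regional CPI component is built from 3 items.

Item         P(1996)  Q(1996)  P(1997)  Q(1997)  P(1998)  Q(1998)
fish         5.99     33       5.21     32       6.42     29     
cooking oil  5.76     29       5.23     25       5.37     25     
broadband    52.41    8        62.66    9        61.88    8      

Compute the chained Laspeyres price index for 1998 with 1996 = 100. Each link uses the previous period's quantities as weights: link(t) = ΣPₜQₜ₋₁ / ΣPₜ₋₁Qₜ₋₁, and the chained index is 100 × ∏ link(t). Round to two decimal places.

Link 1996→1997:
ΣP(1997)Q(1996) = 5.21×33 + 5.23×29 + 62.66×8 = 171.93 + 151.67 + 501.28 = 824.88
ΣP(1996)Q(1996) = 5.99×33 + 5.76×29 + 52.41×8 = 197.67 + 167.04 + 419.28 = 783.99
link = 824.88/783.99 = 1.052156
Link 1997→1998:
ΣP(1998)Q(1997) = 6.42×32 + 5.37×25 + 61.88×9 = 205.44 + 134.25 + 556.92 = 896.61
ΣP(1997)Q(1997) = 5.21×32 + 5.23×25 + 62.66×9 = 166.72 + 130.75 + 563.94 = 861.41
link = 896.61/861.41 = 1.040863
Chained index = 100 × 1.052156 × 1.040863 = 109.5151

109.52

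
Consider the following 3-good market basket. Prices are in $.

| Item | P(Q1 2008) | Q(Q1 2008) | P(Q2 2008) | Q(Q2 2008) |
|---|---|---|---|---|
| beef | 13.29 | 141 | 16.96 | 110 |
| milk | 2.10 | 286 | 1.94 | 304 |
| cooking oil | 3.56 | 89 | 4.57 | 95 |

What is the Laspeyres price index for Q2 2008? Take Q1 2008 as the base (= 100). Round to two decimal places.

120.12

Laspeyres price index uses base-period quantities as weights.
ΣP(Q2 2008)·Q(Q1 2008) = 16.96×141 + 1.94×286 + 4.57×89 = 2391.36 + 554.84 + 406.73 = 3352.93
ΣP(Q1 2008)·Q(Q1 2008) = 13.29×141 + 2.10×286 + 3.56×89 = 1873.89 + 600.6 + 316.84 = 2791.33
Index = 3352.93 / 2791.33 × 100 = 120.1194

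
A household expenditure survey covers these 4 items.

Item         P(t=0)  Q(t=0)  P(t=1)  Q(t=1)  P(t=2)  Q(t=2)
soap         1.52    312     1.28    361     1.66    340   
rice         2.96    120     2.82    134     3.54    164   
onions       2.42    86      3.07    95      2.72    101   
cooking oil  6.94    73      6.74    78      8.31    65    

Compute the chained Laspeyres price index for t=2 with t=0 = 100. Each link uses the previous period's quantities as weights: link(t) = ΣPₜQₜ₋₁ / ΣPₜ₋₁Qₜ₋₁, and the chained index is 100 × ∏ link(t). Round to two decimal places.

115.58

Link t=0→t=1:
ΣP(t=1)Q(t=0) = 1.28×312 + 2.82×120 + 3.07×86 + 6.74×73 = 399.36 + 338.4 + 264.02 + 492.02 = 1493.8
ΣP(t=0)Q(t=0) = 1.52×312 + 2.96×120 + 2.42×86 + 6.94×73 = 474.24 + 355.2 + 208.12 + 506.62 = 1544.18
link = 1493.8/1544.18 = 0.967374
Link t=1→t=2:
ΣP(t=2)Q(t=1) = 1.66×361 + 3.54×134 + 2.72×95 + 8.31×78 = 599.26 + 474.36 + 258.4 + 648.18 = 1980.2
ΣP(t=1)Q(t=1) = 1.28×361 + 2.82×134 + 3.07×95 + 6.74×78 = 462.08 + 377.88 + 291.65 + 525.72 = 1657.33
link = 1980.2/1657.33 = 1.194813
Chained index = 100 × 0.967374 × 1.194813 = 115.5832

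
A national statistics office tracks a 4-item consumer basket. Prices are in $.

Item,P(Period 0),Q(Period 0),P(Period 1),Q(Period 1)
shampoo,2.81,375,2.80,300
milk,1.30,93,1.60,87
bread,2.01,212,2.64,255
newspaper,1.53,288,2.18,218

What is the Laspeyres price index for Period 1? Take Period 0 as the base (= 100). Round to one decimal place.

Laspeyres price index uses base-period quantities as weights.
ΣP(Period 1)·Q(Period 0) = 2.80×375 + 1.60×93 + 2.64×212 + 2.18×288 = 1050 + 148.8 + 559.68 + 627.84 = 2386.32
ΣP(Period 0)·Q(Period 0) = 2.81×375 + 1.30×93 + 2.01×212 + 1.53×288 = 1053.75 + 120.9 + 426.12 + 440.64 = 2041.41
Index = 2386.32 / 2041.41 × 100 = 116.8957

116.9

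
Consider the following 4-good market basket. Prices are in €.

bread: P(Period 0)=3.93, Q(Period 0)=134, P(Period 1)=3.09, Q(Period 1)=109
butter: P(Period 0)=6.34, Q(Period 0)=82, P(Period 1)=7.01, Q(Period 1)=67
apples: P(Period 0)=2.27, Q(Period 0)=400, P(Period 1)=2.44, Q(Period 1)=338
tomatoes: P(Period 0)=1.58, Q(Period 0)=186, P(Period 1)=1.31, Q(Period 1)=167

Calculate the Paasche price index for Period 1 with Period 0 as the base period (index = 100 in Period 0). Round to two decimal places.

98.18

Paasche price index uses current-period quantities as weights.
ΣP(Period 1)·Q(Period 1) = 3.09×109 + 7.01×67 + 2.44×338 + 1.31×167 = 336.81 + 469.67 + 824.72 + 218.77 = 1849.97
ΣP(Period 0)·Q(Period 1) = 3.93×109 + 6.34×67 + 2.27×338 + 1.58×167 = 428.37 + 424.78 + 767.26 + 263.86 = 1884.27
Index = 1849.97 / 1884.27 × 100 = 98.1797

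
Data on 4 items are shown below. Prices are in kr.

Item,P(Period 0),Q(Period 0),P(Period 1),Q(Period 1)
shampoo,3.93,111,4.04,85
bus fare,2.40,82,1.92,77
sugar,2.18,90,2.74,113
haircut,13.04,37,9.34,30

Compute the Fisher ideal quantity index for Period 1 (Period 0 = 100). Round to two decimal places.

89.19

Laspeyres component (base-period weights):
ΣP(Period 0)Q(Period 1) = 3.93×85 + 2.40×77 + 2.18×113 + 13.04×30 = 334.05 + 184.8 + 246.34 + 391.2 = 1156.39
ΣP(Period 0)Q(Period 0) = 3.93×111 + 2.40×82 + 2.18×90 + 13.04×37 = 436.23 + 196.8 + 196.2 + 482.48 = 1311.71
L = 1156.39 / 1311.71 × 100 = 88.1590
Paasche component (current-period weights):
ΣP(Period 1)Q(Period 1) = 4.04×85 + 1.92×77 + 2.74×113 + 9.34×30 = 343.4 + 147.84 + 309.62 + 280.2 = 1081.06
ΣP(Period 1)Q(Period 0) = 4.04×111 + 1.92×82 + 2.74×90 + 9.34×37 = 448.44 + 157.44 + 246.6 + 345.58 = 1198.06
P = 1081.06 / 1198.06 × 100 = 90.2342
Fisher = √(L × P) = √(88.1590 × 90.2342) = 89.1906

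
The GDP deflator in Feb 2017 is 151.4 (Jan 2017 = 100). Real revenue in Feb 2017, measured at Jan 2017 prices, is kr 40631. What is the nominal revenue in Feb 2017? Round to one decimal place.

61515.3

Nominal = Real × (Index/100) = 40631 × (151.4/100)
        = 40631 × 1.514 = 61515.3340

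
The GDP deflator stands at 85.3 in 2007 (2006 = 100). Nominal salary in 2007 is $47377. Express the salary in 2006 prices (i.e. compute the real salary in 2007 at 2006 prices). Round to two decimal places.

Real = Nominal ÷ (Index/100) = 47377 ÷ (85.3/100)
     = 47377 ÷ 0.853 = 55541.6178

55541.62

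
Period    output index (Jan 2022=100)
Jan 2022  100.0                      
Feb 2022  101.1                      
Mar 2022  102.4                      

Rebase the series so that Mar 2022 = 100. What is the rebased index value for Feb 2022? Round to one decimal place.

Rebased(Feb 2022) = 101.1 / 102.4 × 100 = 98.7305

98.7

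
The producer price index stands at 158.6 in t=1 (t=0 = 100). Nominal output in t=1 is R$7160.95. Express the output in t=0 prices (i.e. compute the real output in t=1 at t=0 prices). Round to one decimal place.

4515.1

Real = Nominal ÷ (Index/100) = 7160.95 ÷ (158.6/100)
     = 7160.95 ÷ 1.586 = 4515.1009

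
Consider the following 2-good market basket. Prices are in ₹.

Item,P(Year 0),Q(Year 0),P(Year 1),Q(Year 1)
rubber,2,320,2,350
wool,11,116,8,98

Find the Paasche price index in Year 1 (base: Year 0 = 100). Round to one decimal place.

Paasche price index uses current-period quantities as weights.
ΣP(Year 1)·Q(Year 1) = 2×350 + 8×98 = 700 + 784 = 1484
ΣP(Year 0)·Q(Year 1) = 2×350 + 11×98 = 700 + 1078 = 1778
Index = 1484 / 1778 × 100 = 83.4646

83.5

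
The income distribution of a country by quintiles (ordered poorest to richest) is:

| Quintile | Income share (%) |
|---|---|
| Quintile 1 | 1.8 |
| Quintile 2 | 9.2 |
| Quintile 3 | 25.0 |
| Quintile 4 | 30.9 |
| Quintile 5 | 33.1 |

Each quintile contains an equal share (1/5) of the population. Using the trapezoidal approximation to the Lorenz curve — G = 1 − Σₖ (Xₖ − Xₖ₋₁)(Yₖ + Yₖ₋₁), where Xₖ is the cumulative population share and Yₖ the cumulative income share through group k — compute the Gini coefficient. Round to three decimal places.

0.337

Cumulative income shares Yₖ: 0.0180, 0.1100, 0.3600, 0.6690, 1.0000
Σ (Xₖ−Xₖ₋₁)(Yₖ+Yₖ₋₁) = (1/5)(0.0180+0.0000) + (1/5)(0.1100+0.0180) + (1/5)(0.3600+0.1100) + (1/5)(0.6690+0.3600) + (1/5)(1.0000+0.6690)
  = 0.0036 + 0.0256 + 0.0940 + 0.2058 + 0.3338 = 0.6628
G = 1 − 0.6628 = 0.3372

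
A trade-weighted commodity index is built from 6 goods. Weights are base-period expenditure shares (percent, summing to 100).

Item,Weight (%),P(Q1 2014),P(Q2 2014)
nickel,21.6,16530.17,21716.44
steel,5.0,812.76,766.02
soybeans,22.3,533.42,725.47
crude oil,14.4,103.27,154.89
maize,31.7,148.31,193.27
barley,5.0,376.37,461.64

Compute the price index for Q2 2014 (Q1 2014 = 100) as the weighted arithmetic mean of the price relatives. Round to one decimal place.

132.5

nickel: 21.6 × (21716.44/16530.17) = 21.6 × 1.313746 = 28.3769
steel: 5.0 × (766.02/812.76) = 5.0 × 0.942492 = 4.7125
soybeans: 22.3 × (725.47/533.42) = 22.3 × 1.360035 = 30.3288
crude oil: 14.4 × (154.89/103.27) = 14.4 × 1.499855 = 21.5979
maize: 31.7 × (193.27/148.31) = 31.7 × 1.303149 = 41.3098
barley: 5.0 × (461.64/376.37) = 5.0 × 1.226559 = 6.1328
Index = Σ wᵢ·(p₁ᵢ/p₀ᵢ) = 28.3769 + 4.7125 + 30.3288 + 21.5979 + 41.3098 + 6.1328 = 132.4587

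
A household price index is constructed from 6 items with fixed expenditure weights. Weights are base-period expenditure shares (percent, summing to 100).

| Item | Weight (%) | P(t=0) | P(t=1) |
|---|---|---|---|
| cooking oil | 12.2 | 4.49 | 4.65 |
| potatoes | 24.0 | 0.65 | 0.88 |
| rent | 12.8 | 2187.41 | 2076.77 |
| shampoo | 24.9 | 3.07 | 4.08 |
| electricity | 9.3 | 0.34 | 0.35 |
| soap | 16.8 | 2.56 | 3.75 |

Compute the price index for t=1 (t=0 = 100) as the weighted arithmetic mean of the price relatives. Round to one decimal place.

124.6

cooking oil: 12.2 × (4.65/4.49) = 12.2 × 1.035635 = 12.6347
potatoes: 24.0 × (0.88/0.65) = 24.0 × 1.353846 = 32.4923
rent: 12.8 × (2076.77/2187.41) = 12.8 × 0.949420 = 12.1526
shampoo: 24.9 × (4.08/3.07) = 24.9 × 1.328990 = 33.0919
electricity: 9.3 × (0.35/0.34) = 9.3 × 1.029412 = 9.5735
soap: 16.8 × (3.75/2.56) = 16.8 × 1.464844 = 24.6094
Index = Σ wᵢ·(p₁ᵢ/p₀ᵢ) = 12.6347 + 32.4923 + 12.1526 + 33.0919 + 9.5735 + 24.6094 = 124.5544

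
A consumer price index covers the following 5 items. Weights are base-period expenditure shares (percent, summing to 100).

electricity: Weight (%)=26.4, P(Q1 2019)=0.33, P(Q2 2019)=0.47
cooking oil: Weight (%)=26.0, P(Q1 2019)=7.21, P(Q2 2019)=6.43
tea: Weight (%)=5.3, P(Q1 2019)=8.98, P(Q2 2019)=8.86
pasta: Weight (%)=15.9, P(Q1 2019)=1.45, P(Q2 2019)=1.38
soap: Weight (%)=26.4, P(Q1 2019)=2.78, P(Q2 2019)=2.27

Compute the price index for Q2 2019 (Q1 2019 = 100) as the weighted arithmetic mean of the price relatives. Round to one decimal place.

electricity: 26.4 × (0.47/0.33) = 26.4 × 1.424242 = 37.6000
cooking oil: 26.0 × (6.43/7.21) = 26.0 × 0.891817 = 23.1872
tea: 5.3 × (8.86/8.98) = 5.3 × 0.986637 = 5.2292
pasta: 15.9 × (1.38/1.45) = 15.9 × 0.951724 = 15.1324
soap: 26.4 × (2.27/2.78) = 26.4 × 0.816547 = 21.5568
Index = Σ wᵢ·(p₁ᵢ/p₀ᵢ) = 37.6000 + 23.1872 + 5.2292 + 15.1324 + 21.5568 = 102.7057

102.7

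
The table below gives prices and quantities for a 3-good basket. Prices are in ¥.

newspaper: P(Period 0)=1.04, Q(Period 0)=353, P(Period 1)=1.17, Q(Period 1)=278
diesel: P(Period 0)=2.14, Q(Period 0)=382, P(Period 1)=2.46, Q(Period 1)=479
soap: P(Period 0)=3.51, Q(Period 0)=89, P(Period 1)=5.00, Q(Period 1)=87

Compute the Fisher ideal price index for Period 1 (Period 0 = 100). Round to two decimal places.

119.89

Laspeyres component (base-period weights):
ΣP(Period 1)Q(Period 0) = 1.17×353 + 2.46×382 + 5.00×89 = 413.01 + 939.72 + 445 = 1797.73
ΣP(Period 0)Q(Period 0) = 1.04×353 + 2.14×382 + 3.51×89 = 367.12 + 817.48 + 312.39 = 1496.99
L = 1797.73 / 1496.99 × 100 = 120.0896
Paasche component (current-period weights):
ΣP(Period 1)Q(Period 1) = 1.17×278 + 2.46×479 + 5.00×87 = 325.26 + 1178.34 + 435 = 1938.6
ΣP(Period 0)Q(Period 1) = 1.04×278 + 2.14×479 + 3.51×87 = 289.12 + 1025.06 + 305.37 = 1619.55
P = 1938.6 / 1619.55 × 100 = 119.6999
Fisher = √(L × P) = √(120.0896 × 119.6999) = 119.8946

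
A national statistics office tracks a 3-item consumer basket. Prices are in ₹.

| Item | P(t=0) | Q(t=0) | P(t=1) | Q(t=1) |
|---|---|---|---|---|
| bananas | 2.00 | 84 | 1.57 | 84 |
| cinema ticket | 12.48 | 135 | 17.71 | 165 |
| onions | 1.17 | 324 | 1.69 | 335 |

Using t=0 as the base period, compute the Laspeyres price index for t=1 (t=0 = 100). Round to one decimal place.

Laspeyres price index uses base-period quantities as weights.
ΣP(t=1)·Q(t=0) = 1.57×84 + 17.71×135 + 1.69×324 = 131.88 + 2390.85 + 547.56 = 3070.29
ΣP(t=0)·Q(t=0) = 2.00×84 + 12.48×135 + 1.17×324 = 168 + 1684.8 + 379.08 = 2231.88
Index = 3070.29 / 2231.88 × 100 = 137.5652

137.6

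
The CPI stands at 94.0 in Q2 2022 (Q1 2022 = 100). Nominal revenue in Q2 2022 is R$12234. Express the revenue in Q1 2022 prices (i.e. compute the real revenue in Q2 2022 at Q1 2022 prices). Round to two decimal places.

Real = Nominal ÷ (Index/100) = 12234 ÷ (94.0/100)
     = 12234 ÷ 0.940 = 13014.8936

13014.89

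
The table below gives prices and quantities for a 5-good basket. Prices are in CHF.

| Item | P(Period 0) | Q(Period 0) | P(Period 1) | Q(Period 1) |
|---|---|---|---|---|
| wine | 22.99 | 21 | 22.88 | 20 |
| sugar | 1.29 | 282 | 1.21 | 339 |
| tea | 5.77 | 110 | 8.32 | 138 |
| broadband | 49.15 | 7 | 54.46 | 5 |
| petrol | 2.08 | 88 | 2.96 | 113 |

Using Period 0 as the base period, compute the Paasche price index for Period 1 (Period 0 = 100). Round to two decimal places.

Paasche price index uses current-period quantities as weights.
ΣP(Period 1)·Q(Period 1) = 22.88×20 + 1.21×339 + 8.32×138 + 54.46×5 + 2.96×113 = 457.6 + 410.19 + 1148.16 + 272.3 + 334.48 = 2622.73
ΣP(Period 0)·Q(Period 1) = 22.99×20 + 1.29×339 + 5.77×138 + 49.15×5 + 2.08×113 = 459.8 + 437.31 + 796.26 + 245.75 + 235.04 = 2174.16
Index = 2622.73 / 2174.16 × 100 = 120.6319

120.63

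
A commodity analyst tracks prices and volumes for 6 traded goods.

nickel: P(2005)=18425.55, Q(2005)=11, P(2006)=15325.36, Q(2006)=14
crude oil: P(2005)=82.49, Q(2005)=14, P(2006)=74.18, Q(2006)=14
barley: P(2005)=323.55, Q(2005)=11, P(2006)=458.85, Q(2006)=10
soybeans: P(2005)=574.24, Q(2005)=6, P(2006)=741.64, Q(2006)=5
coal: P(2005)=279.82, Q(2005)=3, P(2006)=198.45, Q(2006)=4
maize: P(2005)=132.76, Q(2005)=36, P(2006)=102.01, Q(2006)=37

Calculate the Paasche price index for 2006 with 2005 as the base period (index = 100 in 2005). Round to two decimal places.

Paasche price index uses current-period quantities as weights.
ΣP(2006)·Q(2006) = 15325.36×14 + 74.18×14 + 458.85×10 + 741.64×5 + 198.45×4 + 102.01×37 = 214555.04 + 1038.52 + 4588.5 + 3708.2 + 793.8 + 3774.37 = 228458.43
ΣP(2005)·Q(2006) = 18425.55×14 + 82.49×14 + 323.55×10 + 574.24×5 + 279.82×4 + 132.76×37 = 257957.7 + 1154.86 + 3235.5 + 2871.2 + 1119.28 + 4912.12 = 271250.66
Index = 228458.43 / 271250.66 × 100 = 84.2241

84.22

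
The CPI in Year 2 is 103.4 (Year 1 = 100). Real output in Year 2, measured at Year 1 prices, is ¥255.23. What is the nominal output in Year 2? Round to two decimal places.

263.91

Nominal = Real × (Index/100) = 255.23 × (103.4/100)
        = 255.23 × 1.034 = 263.9078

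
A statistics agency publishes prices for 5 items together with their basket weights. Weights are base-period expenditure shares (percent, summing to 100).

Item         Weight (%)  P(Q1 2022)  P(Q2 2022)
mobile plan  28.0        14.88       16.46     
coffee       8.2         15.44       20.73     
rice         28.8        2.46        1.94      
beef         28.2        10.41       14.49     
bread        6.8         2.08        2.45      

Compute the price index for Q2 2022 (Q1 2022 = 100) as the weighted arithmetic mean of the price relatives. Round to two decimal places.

111.96

mobile plan: 28.0 × (16.46/14.88) = 28.0 × 1.106183 = 30.9731
coffee: 8.2 × (20.73/15.44) = 8.2 × 1.342617 = 11.0095
rice: 28.8 × (1.94/2.46) = 28.8 × 0.788618 = 22.7122
beef: 28.2 × (14.49/10.41) = 28.2 × 1.391931 = 39.2524
bread: 6.8 × (2.45/2.08) = 6.8 × 1.177885 = 8.0096
Index = Σ wᵢ·(p₁ᵢ/p₀ᵢ) = 30.9731 + 11.0095 + 22.7122 + 39.2524 + 8.0096 = 111.9568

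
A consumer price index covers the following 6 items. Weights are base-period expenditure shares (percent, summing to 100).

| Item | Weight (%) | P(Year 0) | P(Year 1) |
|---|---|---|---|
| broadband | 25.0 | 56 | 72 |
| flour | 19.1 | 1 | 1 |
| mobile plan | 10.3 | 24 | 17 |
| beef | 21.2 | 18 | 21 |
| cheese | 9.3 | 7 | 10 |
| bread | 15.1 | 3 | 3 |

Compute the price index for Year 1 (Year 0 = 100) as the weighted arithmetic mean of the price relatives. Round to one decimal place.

111.7

broadband: 25.0 × (72/56) = 25.0 × 1.285714 = 32.1429
flour: 19.1 × (1/1) = 19.1 × 1.000000 = 19.1000
mobile plan: 10.3 × (17/24) = 10.3 × 0.708333 = 7.2958
beef: 21.2 × (21/18) = 21.2 × 1.166667 = 24.7333
cheese: 9.3 × (10/7) = 9.3 × 1.428571 = 13.2857
bread: 15.1 × (3/3) = 15.1 × 1.000000 = 15.1000
Index = Σ wᵢ·(p₁ᵢ/p₀ᵢ) = 32.1429 + 19.1000 + 7.2958 + 24.7333 + 13.2857 + 15.1000 = 111.6577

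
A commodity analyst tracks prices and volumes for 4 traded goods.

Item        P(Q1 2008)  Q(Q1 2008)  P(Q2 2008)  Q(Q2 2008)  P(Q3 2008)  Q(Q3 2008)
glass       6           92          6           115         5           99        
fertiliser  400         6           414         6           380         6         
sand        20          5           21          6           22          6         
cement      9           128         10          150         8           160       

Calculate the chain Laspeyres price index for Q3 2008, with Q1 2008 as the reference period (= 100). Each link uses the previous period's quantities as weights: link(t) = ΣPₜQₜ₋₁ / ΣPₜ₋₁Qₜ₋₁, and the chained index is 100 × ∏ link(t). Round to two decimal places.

Link Q1 2008→Q2 2008:
ΣP(Q2 2008)Q(Q1 2008) = 6×92 + 414×6 + 21×5 + 10×128 = 552 + 2484 + 105 + 1280 = 4421
ΣP(Q1 2008)Q(Q1 2008) = 6×92 + 400×6 + 20×5 + 9×128 = 552 + 2400 + 100 + 1152 = 4204
link = 4421/4204 = 1.051618
Link Q2 2008→Q3 2008:
ΣP(Q3 2008)Q(Q2 2008) = 5×115 + 380×6 + 22×6 + 8×150 = 575 + 2280 + 132 + 1200 = 4187
ΣP(Q2 2008)Q(Q2 2008) = 6×115 + 414×6 + 21×6 + 10×150 = 690 + 2484 + 126 + 1500 = 4800
link = 4187/4800 = 0.872292
Chained index = 100 × 1.051618 × 0.872292 = 91.7317

91.73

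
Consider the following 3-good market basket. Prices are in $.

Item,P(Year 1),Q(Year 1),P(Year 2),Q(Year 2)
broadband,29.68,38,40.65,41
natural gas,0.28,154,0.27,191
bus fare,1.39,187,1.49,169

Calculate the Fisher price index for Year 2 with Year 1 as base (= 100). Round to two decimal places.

130.60

Laspeyres component (base-period weights):
ΣP(Year 2)Q(Year 1) = 40.65×38 + 0.27×154 + 1.49×187 = 1544.7 + 41.58 + 278.63 = 1864.91
ΣP(Year 1)Q(Year 1) = 29.68×38 + 0.28×154 + 1.39×187 = 1127.84 + 43.12 + 259.93 = 1430.89
L = 1864.91 / 1430.89 × 100 = 130.3322
Paasche component (current-period weights):
ΣP(Year 2)Q(Year 2) = 40.65×41 + 0.27×191 + 1.49×169 = 1666.65 + 51.57 + 251.81 = 1970.03
ΣP(Year 1)Q(Year 2) = 29.68×41 + 0.28×191 + 1.39×169 = 1216.88 + 53.48 + 234.91 = 1505.27
P = 1970.03 / 1505.27 × 100 = 130.8755
Fisher = √(L × P) = √(130.3322 × 130.8755) = 130.6036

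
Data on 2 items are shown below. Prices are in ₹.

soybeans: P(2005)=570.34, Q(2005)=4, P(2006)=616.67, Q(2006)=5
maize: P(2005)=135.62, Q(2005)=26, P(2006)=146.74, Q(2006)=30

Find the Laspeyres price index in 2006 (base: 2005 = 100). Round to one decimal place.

108.2

Laspeyres price index uses base-period quantities as weights.
ΣP(2006)·Q(2005) = 616.67×4 + 146.74×26 = 2466.68 + 3815.24 = 6281.92
ΣP(2005)·Q(2005) = 570.34×4 + 135.62×26 = 2281.36 + 3526.12 = 5807.48
Index = 6281.92 / 5807.48 × 100 = 108.1695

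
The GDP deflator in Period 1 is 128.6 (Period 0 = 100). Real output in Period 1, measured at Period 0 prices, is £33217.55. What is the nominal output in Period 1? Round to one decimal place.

42717.8

Nominal = Real × (Index/100) = 33217.55 × (128.6/100)
        = 33217.55 × 1.286 = 42717.7693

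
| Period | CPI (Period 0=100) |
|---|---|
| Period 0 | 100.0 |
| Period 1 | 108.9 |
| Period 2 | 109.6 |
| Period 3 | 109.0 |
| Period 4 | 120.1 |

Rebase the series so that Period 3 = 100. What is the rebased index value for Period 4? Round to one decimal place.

Rebased(Period 4) = 120.1 / 109.0 × 100 = 110.1835

110.2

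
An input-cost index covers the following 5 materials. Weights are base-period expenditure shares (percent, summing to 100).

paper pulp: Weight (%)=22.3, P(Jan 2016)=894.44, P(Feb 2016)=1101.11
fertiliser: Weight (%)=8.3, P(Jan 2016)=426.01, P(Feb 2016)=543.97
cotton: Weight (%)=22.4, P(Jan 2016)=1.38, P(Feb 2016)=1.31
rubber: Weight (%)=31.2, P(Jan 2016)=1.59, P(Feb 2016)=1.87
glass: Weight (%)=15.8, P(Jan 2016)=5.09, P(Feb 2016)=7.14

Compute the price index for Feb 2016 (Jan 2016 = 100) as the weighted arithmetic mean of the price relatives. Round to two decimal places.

118.17

paper pulp: 22.3 × (1101.11/894.44) = 22.3 × 1.231061 = 27.4527
fertiliser: 8.3 × (543.97/426.01) = 8.3 × 1.276895 = 10.5982
cotton: 22.4 × (1.31/1.38) = 22.4 × 0.949275 = 21.2638
rubber: 31.2 × (1.87/1.59) = 31.2 × 1.176101 = 36.6943
glass: 15.8 × (7.14/5.09) = 15.8 × 1.402750 = 22.1635
Index = Σ wᵢ·(p₁ᵢ/p₀ᵢ) = 27.4527 + 10.5982 + 21.2638 + 36.6943 + 22.1635 = 118.1724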